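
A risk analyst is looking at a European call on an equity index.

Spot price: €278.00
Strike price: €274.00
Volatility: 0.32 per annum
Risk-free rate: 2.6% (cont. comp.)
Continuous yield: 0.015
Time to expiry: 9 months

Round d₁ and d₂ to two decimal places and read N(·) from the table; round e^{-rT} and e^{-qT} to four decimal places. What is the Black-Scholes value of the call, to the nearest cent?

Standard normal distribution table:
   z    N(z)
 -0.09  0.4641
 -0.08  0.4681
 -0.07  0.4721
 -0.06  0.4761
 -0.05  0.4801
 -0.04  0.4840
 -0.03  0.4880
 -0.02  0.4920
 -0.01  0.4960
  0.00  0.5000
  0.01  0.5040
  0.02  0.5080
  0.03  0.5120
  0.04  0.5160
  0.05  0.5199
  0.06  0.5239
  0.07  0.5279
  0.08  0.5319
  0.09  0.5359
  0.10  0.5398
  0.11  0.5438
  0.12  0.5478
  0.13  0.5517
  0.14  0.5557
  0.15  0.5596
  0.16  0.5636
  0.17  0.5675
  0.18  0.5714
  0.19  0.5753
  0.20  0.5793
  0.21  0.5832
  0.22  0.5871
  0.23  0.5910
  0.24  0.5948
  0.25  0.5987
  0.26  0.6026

€33.45

T = 0.75;  σ√T = 0.2771
ln(S/K) + (r − q + σ²/2)T = ln(278/274) + (0.026 − 0.015 + 0.32²/2)·0.75 = 0.0145 + 0.0467 = 0.0611
d₁ = 0.0611 / 0.2771 = 0.2206 ≈ 0.22
d₂ = d₁ − σ√T = 0.2206 − 0.2771 = -0.0565 ≈ -0.06
exp(−qT) = exp(−0.015·0.75) = 0.9888;  exp(−rT) = exp(−0.026·0.75) = 0.9807
N(d₁) = N(0.22) = 0.5871;  N(d₂) = N(-0.06) = 0.4761
C = 278·0.9888·0.5871 − 274·0.9807·0.4761 = 161.3858 − 127.9337 = 33.4521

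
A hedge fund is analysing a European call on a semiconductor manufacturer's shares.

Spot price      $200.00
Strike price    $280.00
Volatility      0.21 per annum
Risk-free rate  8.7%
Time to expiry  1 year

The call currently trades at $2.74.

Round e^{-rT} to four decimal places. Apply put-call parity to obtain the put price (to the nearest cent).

exp(−rT) = exp(−0.087·1) = 0.9167
Put-call parity: C − P = S − K·e^(−rT) = 200 − 280·0.9167 = 200 − 256.6760 = -56.6760
P = C − (C − P) = 2.74 − (-56.6760) = 59.4160

$59.42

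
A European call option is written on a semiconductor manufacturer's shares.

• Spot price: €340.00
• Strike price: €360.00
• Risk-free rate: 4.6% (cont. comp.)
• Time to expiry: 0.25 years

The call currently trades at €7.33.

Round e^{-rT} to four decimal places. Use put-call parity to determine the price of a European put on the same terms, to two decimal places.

€23.23

e^(−rT) = e^(−0.046·0.25) = 0.9886
Put-call parity: C − P = S − K·e^(−rT) = 340 − 360·0.9886 = 340 − 355.8960 = -15.8960
P = C − (C − P) = 7.33 − (-15.8960) = 23.2260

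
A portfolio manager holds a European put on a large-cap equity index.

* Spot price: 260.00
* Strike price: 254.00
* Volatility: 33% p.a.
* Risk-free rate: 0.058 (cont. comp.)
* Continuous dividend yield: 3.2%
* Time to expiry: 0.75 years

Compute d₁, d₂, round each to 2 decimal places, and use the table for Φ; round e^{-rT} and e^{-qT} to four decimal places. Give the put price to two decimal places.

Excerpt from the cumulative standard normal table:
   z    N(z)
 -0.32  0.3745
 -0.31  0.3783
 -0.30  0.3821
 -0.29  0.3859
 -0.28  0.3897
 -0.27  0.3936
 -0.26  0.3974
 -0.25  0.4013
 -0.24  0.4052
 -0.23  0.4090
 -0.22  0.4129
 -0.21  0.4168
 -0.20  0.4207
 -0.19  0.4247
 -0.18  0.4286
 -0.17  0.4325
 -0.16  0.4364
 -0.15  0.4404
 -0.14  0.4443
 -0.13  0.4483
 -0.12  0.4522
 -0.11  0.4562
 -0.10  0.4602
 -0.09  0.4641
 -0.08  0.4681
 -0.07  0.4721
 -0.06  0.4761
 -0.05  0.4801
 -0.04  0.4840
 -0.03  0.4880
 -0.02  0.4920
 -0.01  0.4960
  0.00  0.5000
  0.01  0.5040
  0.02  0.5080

22.66

σ√T = 0.33 × 0.8660 = 0.2858
ln(S/K) + (r − q + σ²/2)T = ln(260/254) + (0.058 − 0.032 + 0.33²/2)·0.75 = 0.0233 + 0.0603 = 0.0837
d₁ = 0.0837 / 0.2858 = 0.2928 ≈ 0.29
d₂ = d₁ − σ√T = 0.2928 − 0.2858 = 0.0070 ≈ 0.01
exp(−qT) = exp(−0.032·0.75) = 0.9763;  exp(−rT) = exp(−0.058·0.75) = 0.9574
N(−d₂) = N(-0.01) = 0.4960;  N(−d₁) = N(-0.29) = 0.3859
P = 254·0.9574·0.4960 − 260·0.9763·0.3859 = 120.6171 − 97.9561 = 22.6610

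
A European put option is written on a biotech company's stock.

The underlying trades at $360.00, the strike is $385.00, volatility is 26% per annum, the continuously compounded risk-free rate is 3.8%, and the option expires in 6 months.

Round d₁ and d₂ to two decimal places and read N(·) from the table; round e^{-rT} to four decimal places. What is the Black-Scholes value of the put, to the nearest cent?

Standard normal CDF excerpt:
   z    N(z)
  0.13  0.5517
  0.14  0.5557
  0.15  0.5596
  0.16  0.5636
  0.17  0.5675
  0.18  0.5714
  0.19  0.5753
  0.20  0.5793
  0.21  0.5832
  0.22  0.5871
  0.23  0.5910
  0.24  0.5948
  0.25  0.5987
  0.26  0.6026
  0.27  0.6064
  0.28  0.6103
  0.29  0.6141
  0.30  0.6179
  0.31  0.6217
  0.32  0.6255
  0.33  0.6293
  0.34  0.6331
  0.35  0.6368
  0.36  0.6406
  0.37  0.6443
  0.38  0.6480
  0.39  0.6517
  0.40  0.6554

$36.26

σ√T = 0.26 × 0.7071 = 0.1838
ln(S/K) + (r + σ²/2)T = ln(360/385) + (0.038 + 0.26²/2)·0.5 = -0.0671 + 0.0359 = -0.0312
d₁ = -0.0312 / 0.1838 = -0.1699 → -0.17
d₂ = d₁ − σ√T = -0.1699 − 0.1838 = -0.3538 → -0.35
exp(−rT) = exp(−0.038·0.5) = 0.9812
N(−d₂) = N(0.35) = 0.6368;  N(−d₁) = N(0.17) = 0.5675
P = 385·0.9812·0.6368 − 360·0.5675 = 240.5588 − 204.3000 = 36.2588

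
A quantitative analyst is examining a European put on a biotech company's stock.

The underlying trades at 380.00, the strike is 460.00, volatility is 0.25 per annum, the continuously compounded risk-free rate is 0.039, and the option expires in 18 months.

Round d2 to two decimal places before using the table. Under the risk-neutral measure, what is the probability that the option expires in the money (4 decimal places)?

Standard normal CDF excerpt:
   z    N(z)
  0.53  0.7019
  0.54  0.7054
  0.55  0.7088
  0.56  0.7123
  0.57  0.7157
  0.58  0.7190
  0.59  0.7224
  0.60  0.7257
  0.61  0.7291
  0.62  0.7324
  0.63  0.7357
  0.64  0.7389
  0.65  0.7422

0.7224

σ√T = 0.25·√1.5 = 0.3062
d₁ = [ln(380/460) + (0.039 + ½·0.25²)·1.5] / (σ√T) = (-0.1911 + 0.1054) / 0.3062 = -0.2798 ⇒ -0.28
d₂ = -0.2798 − 0.3062 = -0.5860 ⇒ -0.59
Risk-neutral Pr[S_T < K] = N(−d₂) = N(0.59) = 0.7224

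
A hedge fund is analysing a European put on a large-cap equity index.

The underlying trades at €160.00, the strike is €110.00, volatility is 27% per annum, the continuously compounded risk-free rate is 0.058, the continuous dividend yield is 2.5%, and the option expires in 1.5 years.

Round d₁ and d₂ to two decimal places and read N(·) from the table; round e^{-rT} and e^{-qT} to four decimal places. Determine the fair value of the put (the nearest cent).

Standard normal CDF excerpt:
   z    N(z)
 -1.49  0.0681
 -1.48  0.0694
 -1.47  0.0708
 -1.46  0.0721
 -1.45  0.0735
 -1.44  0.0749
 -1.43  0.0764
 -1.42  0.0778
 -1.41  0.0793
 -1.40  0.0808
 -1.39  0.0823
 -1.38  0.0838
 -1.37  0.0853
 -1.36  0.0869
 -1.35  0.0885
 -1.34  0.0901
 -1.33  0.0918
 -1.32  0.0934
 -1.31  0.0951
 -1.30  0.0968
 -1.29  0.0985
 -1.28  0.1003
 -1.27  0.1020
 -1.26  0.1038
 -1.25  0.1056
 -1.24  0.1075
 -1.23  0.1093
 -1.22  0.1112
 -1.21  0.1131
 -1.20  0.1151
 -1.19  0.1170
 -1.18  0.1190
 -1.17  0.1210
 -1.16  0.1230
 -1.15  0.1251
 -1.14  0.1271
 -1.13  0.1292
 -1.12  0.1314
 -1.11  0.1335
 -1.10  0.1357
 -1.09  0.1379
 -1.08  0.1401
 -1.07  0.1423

σ√T = 0.27 × 1.2247 = 0.3307
d₁ = [ln(160/110) + (0.058 − 0.025 + 0.27²/2)·1.5] / 0.3307 = [0.3747 + 0.1042] / 0.3307 = 1.4481 ≈ 1.45
d₂ = d₁ − σ√T = 1.4481 − 0.3307 = 1.1174 ≈ 1.12
e^(−qT) = e^(−0.025·1.5) = 0.9632;  e^(−rT) = e^(−0.058·1.5) = 0.9167
N(−d₂) = N(-1.12) = 0.1314;  N(−d₁) = N(-1.45) = 0.0735
P = 110·0.9167·0.1314 − 160·0.9632·0.0735 = 13.2500 − 11.3272 = 1.9227

€1.92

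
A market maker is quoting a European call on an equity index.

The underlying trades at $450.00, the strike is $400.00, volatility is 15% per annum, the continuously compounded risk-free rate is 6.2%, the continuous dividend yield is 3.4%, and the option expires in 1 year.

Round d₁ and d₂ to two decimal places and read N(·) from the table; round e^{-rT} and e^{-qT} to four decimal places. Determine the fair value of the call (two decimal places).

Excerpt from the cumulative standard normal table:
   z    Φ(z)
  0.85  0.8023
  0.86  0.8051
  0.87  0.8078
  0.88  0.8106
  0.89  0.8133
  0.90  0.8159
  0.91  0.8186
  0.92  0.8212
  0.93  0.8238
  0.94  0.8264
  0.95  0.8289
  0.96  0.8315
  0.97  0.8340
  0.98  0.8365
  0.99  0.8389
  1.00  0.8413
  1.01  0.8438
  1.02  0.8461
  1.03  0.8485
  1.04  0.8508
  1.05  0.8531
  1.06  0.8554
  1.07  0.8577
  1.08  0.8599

$64.33

σ√T = 0.15·√1 = 0.1500
ln(S/K) + (r − q + σ²/2)T = ln(450/400) + (0.062 − 0.034 + 0.15²/2)·1 = 0.1178 + 0.0392 = 0.1570
d₁ = 0.1570 / 0.1500 = 1.0469 which rounds to 1.05
d₂ = d₁ − σ√T = 1.0469 − 0.1500 = 0.8969 which rounds to 0.90
e^(−qT) = e^(−0.034·1) = 0.9666;  e^(−rT) = e^(−0.062·1) = 0.9399
C = 450·0.9666·N(1.05) − 400·0.9399·N(0.90) = 450·0.9666·0.8531 − 400·0.9399·0.8159 = 371.0729 − 306.7458 = 64.3271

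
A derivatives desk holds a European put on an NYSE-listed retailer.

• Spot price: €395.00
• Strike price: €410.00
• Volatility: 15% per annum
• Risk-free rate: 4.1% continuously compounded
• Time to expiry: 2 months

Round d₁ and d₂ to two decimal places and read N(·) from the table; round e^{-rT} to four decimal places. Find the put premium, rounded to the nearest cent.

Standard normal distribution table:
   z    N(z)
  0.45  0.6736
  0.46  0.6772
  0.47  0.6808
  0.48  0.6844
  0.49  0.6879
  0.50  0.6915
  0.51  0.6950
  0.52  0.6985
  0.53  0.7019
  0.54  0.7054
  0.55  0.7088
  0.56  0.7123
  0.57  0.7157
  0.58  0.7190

€16.91

T = 0.1667;  σ√T = 0.0612
ln(S/K) + (r + σ²/2)T = ln(395/410) + (0.041 + 0.15²/2)·0.1667 = -0.0373 + 0.0087 = -0.0286
d₁ = -0.0286 / 0.0612 = -0.4664 ≈ -0.47
d₂ = d₁ − σ√T = -0.4664 − 0.0612 = -0.5277 ≈ -0.53
e^(−rT) = e^(−0.041·0.1667) = 0.9932
N(−d₂) = N(0.53) = 0.7019;  N(−d₁) = N(0.47) = 0.6808
P = 410·0.9932·0.7019 − 395·0.6808 = 285.8221 − 268.9160 = 16.9061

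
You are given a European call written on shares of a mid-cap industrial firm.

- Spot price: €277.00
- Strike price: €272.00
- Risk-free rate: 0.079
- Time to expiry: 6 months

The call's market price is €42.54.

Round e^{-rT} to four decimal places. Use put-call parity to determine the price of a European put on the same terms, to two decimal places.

€27.01

e^(−rT) = e^(−0.079·0.5) = 0.9613
Put-call parity: C − P = S − K·e^(−rT) = 277 − 272·0.9613 = 277 − 261.4736 = 15.5264
P = C − (C − P) = 42.54 − (15.5264) = 27.0136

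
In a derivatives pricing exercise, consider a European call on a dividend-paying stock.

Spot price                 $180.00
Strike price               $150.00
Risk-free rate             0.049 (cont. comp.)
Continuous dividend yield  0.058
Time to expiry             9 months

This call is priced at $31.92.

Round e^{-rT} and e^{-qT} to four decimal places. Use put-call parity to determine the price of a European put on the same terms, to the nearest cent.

exp(−qT) = exp(−0.058·0.75) = 0.9574;  exp(−rT) = exp(−0.049·0.75) = 0.9639
Put-call parity: C − P = S·e^(−qT) − K·e^(−rT) = 180·0.9574 − 150·0.9639 = 172.3320 − 144.5850 = 27.7470
P = C − (C − P) = 31.92 − (27.7470) = 4.1730

$4.17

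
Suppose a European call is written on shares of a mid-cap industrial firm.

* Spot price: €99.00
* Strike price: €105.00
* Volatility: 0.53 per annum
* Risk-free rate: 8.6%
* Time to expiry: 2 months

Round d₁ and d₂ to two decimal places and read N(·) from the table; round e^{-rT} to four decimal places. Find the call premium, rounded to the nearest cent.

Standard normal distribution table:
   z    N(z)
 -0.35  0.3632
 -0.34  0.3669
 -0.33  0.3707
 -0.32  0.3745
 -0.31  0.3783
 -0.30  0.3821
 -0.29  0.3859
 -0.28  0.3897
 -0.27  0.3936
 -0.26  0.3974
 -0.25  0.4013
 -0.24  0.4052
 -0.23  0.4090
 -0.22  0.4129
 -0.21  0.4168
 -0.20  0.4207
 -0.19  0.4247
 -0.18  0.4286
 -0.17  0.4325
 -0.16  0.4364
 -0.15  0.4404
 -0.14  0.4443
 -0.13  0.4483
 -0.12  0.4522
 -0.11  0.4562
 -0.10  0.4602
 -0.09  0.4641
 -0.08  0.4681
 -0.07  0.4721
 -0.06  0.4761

€6.40

σ√T = 0.53 × 0.4082 = 0.2164
d₁ = [ln(99/105) + (0.086 + 0.53²/2)·0.1667] / 0.2164 = [-0.0588 + 0.0377] / 0.2164 = -0.0975 → -0.10
d₂ = d₁ − σ√T = -0.0975 − 0.2164 = -0.3139 → -0.31
exp(−rT) = exp(−0.086·0.1667) = 0.9858
C = 99·N(-0.10) − 105·0.9858·N(-0.31) = 99·0.4602 − 105·0.9858·0.3783 = 45.5598 − 39.1575 = 6.4023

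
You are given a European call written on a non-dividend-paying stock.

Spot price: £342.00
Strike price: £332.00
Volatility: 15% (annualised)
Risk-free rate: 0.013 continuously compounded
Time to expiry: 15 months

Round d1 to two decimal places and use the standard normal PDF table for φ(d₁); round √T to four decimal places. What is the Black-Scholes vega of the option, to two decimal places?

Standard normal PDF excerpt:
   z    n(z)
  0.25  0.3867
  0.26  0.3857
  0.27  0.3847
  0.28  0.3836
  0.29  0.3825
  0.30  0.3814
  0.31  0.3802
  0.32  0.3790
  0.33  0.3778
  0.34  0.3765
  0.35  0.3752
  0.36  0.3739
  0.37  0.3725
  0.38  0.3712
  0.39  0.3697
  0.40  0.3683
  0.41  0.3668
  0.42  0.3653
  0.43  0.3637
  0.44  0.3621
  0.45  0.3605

T = 1.25;  σ√T = 0.1677
d₁ = [ln(342/332) + (0.013 + 0.15²/2)·1.25] / 0.1677 = [0.0297 + 0.0303] / 0.1677 = 0.3577 ≈ 0.36
√T = √1.25 = 1.1180
φ(d₁) = φ(0.36) = 0.3739
vega = S·φ(d₁)·√T = 342·0.3739·1.1180 = 142.9629

142.96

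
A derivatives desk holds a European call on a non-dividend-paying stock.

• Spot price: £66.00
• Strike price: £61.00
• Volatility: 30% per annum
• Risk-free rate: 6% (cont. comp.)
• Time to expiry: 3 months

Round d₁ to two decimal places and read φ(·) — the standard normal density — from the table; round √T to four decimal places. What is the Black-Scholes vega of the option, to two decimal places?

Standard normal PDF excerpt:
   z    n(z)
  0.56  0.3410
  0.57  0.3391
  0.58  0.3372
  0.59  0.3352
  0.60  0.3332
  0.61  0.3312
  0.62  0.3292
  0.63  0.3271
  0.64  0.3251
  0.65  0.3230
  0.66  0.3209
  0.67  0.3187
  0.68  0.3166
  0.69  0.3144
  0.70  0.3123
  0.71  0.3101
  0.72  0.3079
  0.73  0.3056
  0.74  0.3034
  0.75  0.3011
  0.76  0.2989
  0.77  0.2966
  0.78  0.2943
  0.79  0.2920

10.31

σ√T = 0.3 × 0.5000 = 0.1500
d₁ = [ln(66/61) + (0.06 + 0.3²/2)·0.25] / 0.1500 = [0.0788 + 0.0262] / 0.1500 = 0.7002 → 0.70
√T = √0.25 = 0.5000
φ(d₁) = φ(0.70) = 0.3123
vega = S·φ(d₁)·√T = 66·0.3123·0.5000 = 10.3059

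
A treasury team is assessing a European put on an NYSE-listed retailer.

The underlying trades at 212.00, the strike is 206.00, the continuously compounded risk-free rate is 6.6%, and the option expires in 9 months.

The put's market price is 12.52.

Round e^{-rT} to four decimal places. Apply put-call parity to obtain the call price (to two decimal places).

e^(−rT) = e^(−0.066·0.75) = 0.9517
Put-call parity: C − P = S − K·e^(−rT) = 212 − 206·0.9517 = 212 − 196.0502 = 15.9498
C = P + (C − P) = 12.52 + (15.9498) = 28.4698

28.47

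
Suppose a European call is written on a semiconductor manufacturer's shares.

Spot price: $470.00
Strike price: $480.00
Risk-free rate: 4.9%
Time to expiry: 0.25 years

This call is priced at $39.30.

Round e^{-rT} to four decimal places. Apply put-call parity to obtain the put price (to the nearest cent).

$43.44

exp(−rT) = exp(−0.049·0.25) = 0.9878
Put-call parity: C − P = S − K·e^(−rT) = 470 − 480·0.9878 = 470 − 474.1440 = -4.1440
P = C − (C − P) = 39.30 − (-4.1440) = 43.4440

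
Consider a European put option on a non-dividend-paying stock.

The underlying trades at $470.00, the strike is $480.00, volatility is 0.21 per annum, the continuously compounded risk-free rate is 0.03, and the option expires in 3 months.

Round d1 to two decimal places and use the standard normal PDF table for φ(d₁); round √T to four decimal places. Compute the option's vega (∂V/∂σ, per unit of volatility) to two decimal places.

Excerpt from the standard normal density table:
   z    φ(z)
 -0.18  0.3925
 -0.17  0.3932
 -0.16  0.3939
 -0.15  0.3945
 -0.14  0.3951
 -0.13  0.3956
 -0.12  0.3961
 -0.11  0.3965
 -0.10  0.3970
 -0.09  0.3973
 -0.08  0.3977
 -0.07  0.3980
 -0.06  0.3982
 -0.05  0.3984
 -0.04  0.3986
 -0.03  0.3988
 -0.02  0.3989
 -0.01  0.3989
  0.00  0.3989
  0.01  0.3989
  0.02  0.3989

σ√T = 0.21·√0.25 = 0.1050
ln(S/K) + (r + σ²/2)T = ln(470/480) + (0.03 + 0.21²/2)·0.25 = -0.0211 + 0.0130 = -0.0080
d₁ = -0.0080 / 0.1050 = -0.0766 → -0.08
√T = √0.25 = 0.5000
φ(d₁) = φ(-0.08) = 0.3977
vega = S·φ(d₁)·√T = 470·0.3977·0.5000 = 93.4595
(Vega is the same for a European call and put with the same parameters.)

93.46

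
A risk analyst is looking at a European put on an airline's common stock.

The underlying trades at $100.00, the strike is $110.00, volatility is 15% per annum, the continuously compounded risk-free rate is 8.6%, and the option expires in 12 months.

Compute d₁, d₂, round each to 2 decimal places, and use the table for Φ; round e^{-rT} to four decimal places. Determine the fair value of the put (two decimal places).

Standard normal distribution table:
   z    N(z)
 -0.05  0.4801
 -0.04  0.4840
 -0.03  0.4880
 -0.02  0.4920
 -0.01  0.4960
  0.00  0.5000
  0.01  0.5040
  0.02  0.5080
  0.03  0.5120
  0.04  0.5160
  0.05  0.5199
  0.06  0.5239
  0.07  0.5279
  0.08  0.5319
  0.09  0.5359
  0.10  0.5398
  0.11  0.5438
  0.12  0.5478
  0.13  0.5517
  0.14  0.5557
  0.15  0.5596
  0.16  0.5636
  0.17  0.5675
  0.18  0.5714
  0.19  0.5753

$6.49

σ√T = 0.15 × 1.0000 = 0.1500
d₁ = [ln(100/110) + (0.086 + 0.15²/2)·1] / 0.1500 = [-0.0953 + 0.0972] / 0.1500 = 0.0129 → 0.01
d₂ = d₁ − σ√T = 0.0129 − 0.1500 = -0.1371 → -0.14
e^(−rT) = e^(−0.086·1) = 0.9176
N(−d₂) = N(0.14) = 0.5557;  N(−d₁) = N(-0.01) = 0.4960
P = 110·0.9176·0.5557 − 100·0.4960 = 56.0901 − 49.6000 = 6.4901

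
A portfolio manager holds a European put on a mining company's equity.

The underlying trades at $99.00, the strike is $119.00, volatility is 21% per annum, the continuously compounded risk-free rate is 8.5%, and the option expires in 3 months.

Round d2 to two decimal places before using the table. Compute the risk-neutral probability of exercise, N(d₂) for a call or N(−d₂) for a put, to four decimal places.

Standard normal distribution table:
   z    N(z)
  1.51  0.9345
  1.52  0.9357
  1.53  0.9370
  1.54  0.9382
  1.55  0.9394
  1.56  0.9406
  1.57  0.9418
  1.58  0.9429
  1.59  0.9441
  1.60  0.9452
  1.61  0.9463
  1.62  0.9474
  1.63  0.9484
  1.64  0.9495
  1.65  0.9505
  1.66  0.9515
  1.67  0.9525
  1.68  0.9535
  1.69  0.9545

σ√T = 0.21·√0.25 = 0.1050
d₁ = [ln(99/119) + (0.085 + 0.21²/2)·0.25] / 0.1050 = [-0.1840 + 0.0268] / 0.1050 = -1.4975 ≈ -1.50
d₂ = d₁ − σ√T = -1.4975 − 0.1050 = -1.6025 ≈ -1.60
Risk-neutral Pr[S_T < K] = N(−d₂) = N(1.60) = 0.9452

0.9452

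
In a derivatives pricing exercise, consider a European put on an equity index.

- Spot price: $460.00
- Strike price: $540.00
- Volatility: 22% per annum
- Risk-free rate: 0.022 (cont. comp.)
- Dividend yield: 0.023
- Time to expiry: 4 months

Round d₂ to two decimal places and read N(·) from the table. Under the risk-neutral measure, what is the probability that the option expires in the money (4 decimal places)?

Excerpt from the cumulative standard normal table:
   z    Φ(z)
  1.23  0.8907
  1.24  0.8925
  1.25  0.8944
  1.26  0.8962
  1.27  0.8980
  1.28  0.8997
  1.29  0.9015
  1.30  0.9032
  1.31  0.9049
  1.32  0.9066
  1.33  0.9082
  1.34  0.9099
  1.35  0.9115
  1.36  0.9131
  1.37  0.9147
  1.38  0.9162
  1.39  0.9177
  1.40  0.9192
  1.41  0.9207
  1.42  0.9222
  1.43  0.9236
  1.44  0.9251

0.9082

T = 0.3333;  σ√T = 0.1270
d₁ = [ln(460/540) + (0.022 − 0.023 + 0.22²/2)·0.3333] / 0.1270 = [-0.1603 + 0.0077] / 0.1270 = -1.2015 ⇒ -1.20
d₂ = d₁ − σ√T = -1.2015 − 0.1270 = -1.3285 ⇒ -1.33
Risk-neutral Pr[S_T < K] = N(−d₂) = N(1.33) = 0.9082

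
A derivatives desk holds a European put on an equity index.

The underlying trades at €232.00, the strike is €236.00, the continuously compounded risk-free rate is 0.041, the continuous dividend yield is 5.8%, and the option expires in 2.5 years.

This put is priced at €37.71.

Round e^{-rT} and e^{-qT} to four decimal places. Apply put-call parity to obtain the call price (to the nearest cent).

€25.38

exp(−qT) = exp(−0.058·2.5) = 0.8650;  exp(−rT) = exp(−0.041·2.5) = 0.9026
Put-call parity: C − P = S·e^(−qT) − K·e^(−rT) = 232·0.8650 − 236·0.9026 = 200.6800 − 213.0136 = -12.3336
C = P + (C − P) = 37.71 + (-12.3336) = 25.3764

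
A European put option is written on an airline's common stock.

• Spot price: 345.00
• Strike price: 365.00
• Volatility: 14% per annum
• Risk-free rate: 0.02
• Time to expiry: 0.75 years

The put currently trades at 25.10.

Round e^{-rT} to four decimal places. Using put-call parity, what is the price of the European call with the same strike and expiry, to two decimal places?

10.54

e^(−rT) = e^(−0.02·0.75) = 0.9851
Put-call parity: C − P = S − K·e^(−rT) = 345 − 365·0.9851 = 345 − 359.5615 = -14.5615
C = P + (C − P) = 25.10 + (-14.5615) = 10.5385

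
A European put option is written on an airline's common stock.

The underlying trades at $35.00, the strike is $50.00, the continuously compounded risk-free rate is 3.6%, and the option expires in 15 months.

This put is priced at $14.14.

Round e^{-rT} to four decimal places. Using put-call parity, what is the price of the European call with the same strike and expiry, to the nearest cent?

e^(−rT) = e^(−0.036·1.25) = 0.9560
Put-call parity: C − P = S − K·e^(−rT) = 35 − 50·0.9560 = 35 − 47.8000 = -12.8000
C = P + (C − P) = 14.14 + (-12.8000) = 1.3400

$1.34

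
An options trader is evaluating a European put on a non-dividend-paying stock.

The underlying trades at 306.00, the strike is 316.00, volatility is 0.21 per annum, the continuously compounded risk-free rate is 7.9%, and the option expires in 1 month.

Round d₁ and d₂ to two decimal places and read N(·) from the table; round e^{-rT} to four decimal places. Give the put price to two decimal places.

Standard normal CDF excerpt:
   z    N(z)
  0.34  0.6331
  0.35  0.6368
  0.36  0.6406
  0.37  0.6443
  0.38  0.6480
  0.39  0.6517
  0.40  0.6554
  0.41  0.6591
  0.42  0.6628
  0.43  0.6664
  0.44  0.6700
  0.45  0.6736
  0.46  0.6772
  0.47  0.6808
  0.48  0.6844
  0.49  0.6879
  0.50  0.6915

σ√T = 0.21·√0.08333 = 0.0606
d₁ = [ln(306/316) + (0.079 + 0.21²/2)·0.08333] / 0.0606 = [-0.0322 + 0.0084] / 0.0606 = -0.3915 ≈ -0.39
d₂ = d₁ − σ√T = -0.3915 − 0.0606 = -0.4522 ≈ -0.45
e^(−rT) = e^(−0.079·0.08333) = 0.9934
N(−d₂) = N(0.45) = 0.6736;  N(−d₁) = N(0.39) = 0.6517
P = 316·0.9934·0.6736 − 306·0.6517 = 211.4527 − 199.4202 = 12.0325

12.03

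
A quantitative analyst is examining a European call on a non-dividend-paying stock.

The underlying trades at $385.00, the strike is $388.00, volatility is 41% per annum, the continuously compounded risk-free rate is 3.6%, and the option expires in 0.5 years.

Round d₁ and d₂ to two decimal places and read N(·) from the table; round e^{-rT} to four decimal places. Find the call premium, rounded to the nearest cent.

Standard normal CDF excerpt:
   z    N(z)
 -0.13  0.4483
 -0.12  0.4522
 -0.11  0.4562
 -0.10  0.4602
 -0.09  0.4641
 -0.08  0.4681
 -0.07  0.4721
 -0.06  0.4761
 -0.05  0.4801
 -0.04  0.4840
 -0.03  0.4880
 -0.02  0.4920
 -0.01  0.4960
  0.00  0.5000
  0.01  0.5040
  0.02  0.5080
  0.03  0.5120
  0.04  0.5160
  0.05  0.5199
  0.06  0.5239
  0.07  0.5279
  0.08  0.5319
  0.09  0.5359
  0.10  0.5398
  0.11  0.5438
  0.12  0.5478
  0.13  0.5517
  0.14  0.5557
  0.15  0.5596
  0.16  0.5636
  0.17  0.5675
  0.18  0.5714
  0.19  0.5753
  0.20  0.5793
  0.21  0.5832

$46.13

σ√T = 0.41 × 0.7071 = 0.2899
d₁ = [ln(385/388) + (0.036 + ½·0.41²)·0.5] / (σ√T) = (-0.0078 + 0.0600) / 0.2899 = 0.1803 ≈ 0.18
d₂ = 0.1803 − 0.2899 = -0.1096 ≈ -0.11
e^(−rT) = e^(−0.036·0.5) = 0.9822
N(d₁) = N(0.18) = 0.5714;  N(d₂) = N(-0.11) = 0.4562
C = 385·0.5714 − 388·0.9822·0.4562 = 219.9890 − 173.8549 = 46.1341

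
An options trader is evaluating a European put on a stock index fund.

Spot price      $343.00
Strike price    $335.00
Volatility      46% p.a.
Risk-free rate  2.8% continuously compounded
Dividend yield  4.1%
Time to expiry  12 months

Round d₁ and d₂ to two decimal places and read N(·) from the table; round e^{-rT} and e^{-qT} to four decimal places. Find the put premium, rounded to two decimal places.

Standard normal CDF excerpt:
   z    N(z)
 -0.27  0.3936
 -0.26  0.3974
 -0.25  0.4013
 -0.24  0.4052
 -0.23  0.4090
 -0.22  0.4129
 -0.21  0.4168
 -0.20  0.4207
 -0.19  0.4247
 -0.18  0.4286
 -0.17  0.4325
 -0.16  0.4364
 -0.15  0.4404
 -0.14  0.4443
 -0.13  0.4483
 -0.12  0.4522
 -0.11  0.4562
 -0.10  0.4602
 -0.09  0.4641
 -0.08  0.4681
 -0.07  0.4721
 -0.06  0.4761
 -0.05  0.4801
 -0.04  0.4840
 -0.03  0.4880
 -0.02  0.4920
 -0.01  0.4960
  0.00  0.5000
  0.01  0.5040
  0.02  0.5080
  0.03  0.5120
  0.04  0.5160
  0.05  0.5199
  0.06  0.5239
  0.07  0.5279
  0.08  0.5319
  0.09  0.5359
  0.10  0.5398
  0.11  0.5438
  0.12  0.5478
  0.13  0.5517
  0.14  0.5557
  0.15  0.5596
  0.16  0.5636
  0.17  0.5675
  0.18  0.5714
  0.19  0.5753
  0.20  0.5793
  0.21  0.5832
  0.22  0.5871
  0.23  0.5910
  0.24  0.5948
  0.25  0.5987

σ√T = 0.46 × 1.0000 = 0.4600
d₁ = [ln(343/335) + (0.028 − 0.041 + 0.46²/2)·1] / 0.4600 = [0.0236 + 0.0928] / 0.4600 = 0.2530 which rounds to 0.25
d₂ = d₁ − σ√T = 0.2530 − 0.4600 = -0.2070 which rounds to -0.21
exp(−qT) = exp(−0.041·1) = 0.9598;  exp(−rT) = exp(−0.028·1) = 0.9724
P = 335·0.9724·N(0.21) − 343·0.9598·N(-0.25) = 335·0.9724·0.5832 − 343·0.9598·0.4013 = 189.9797 − 132.1125 = 57.8672

$57.87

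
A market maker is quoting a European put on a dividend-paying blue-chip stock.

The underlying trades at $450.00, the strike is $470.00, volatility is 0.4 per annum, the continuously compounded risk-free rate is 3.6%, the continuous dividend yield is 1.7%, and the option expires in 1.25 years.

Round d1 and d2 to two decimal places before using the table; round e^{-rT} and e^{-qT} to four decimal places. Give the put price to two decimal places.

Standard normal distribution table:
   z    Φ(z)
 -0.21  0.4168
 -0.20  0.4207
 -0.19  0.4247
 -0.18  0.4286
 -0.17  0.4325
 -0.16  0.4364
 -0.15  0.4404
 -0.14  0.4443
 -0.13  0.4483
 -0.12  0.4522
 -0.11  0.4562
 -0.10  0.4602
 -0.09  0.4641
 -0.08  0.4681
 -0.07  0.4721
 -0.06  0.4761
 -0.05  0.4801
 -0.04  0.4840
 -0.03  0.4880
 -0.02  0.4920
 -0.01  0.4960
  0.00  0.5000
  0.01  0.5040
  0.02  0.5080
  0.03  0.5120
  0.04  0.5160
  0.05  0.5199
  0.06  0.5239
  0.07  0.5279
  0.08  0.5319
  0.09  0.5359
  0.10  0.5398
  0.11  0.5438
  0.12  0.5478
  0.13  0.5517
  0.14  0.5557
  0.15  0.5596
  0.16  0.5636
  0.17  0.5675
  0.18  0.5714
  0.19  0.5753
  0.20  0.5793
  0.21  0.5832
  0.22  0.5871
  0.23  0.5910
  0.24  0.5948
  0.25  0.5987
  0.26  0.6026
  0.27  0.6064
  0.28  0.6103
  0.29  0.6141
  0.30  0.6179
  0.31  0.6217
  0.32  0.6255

T = 1.25;  σ√T = 0.4472
ln(S/K) + (r − q + σ²/2)T = ln(450/470) + (0.036 − 0.017 + 0.4²/2)·1.25 = -0.0435 + 0.1237 = 0.0803
d₁ = 0.0803 / 0.4472 = 0.1795 which rounds to 0.18
d₂ = d₁ − σ√T = 0.1795 − 0.4472 = -0.2677 which rounds to -0.27
exp(−qT) = exp(−0.017·1.25) = 0.9790;  exp(−rT) = exp(−0.036·1.25) = 0.9560
N(−d₂) = N(0.27) = 0.6064;  N(−d₁) = N(-0.18) = 0.4286
P = 470·0.9560·0.6064 − 450·0.9790·0.4286 = 272.4676 − 188.8197 = 83.6479

$83.65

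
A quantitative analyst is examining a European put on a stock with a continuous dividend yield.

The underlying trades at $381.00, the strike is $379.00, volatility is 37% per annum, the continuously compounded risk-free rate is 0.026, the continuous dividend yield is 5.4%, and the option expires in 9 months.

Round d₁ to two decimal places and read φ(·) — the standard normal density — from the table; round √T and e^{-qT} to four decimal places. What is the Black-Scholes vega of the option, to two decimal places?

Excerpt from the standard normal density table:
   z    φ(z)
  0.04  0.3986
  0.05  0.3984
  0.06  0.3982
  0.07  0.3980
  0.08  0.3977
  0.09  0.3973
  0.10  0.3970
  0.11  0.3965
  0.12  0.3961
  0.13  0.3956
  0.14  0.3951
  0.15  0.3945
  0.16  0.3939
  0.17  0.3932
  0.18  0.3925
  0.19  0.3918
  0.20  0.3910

125.63

T = 0.75;  σ√T = 0.3204
d₁ = [ln(381/379) + (0.026 − 0.054 + 0.37²/2)·0.75] / 0.3204 = [0.0053 + 0.0303] / 0.3204 = 0.1111 ≈ 0.11
√T = √0.75 = 0.8660
φ(d₁) = φ(0.11) = 0.3965
exp(−qT) = exp(−0.054·0.75) = 0.9603
vega = S·exp(−qT)·φ(d₁)·√T = 381·0.9603·0.3965·0.8660 = 125.6299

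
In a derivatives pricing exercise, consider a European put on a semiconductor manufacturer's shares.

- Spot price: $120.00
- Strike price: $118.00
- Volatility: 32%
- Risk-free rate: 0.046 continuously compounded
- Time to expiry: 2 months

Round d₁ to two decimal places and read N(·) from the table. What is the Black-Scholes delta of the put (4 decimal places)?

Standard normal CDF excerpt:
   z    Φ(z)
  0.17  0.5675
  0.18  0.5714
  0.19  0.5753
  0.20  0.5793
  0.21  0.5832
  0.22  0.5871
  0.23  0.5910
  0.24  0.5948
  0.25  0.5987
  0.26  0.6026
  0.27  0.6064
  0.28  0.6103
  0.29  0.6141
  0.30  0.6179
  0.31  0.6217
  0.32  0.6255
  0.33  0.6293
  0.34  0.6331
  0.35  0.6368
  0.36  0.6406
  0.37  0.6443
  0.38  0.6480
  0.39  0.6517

-0.4013

T = 0.1667;  σ√T = 0.1306
ln(S/K) + (r + σ²/2)T = ln(120/118) + (0.046 + 0.32²/2)·0.1667 = 0.0168 + 0.0162 = 0.0330
d₁ = 0.0330 / 0.1306 = 0.2527 ⇒ 0.25
N(d₁) = N(0.25) = 0.5987
Δ_put = N(d₁) − 1 = 0.5987 − 1 = -0.4013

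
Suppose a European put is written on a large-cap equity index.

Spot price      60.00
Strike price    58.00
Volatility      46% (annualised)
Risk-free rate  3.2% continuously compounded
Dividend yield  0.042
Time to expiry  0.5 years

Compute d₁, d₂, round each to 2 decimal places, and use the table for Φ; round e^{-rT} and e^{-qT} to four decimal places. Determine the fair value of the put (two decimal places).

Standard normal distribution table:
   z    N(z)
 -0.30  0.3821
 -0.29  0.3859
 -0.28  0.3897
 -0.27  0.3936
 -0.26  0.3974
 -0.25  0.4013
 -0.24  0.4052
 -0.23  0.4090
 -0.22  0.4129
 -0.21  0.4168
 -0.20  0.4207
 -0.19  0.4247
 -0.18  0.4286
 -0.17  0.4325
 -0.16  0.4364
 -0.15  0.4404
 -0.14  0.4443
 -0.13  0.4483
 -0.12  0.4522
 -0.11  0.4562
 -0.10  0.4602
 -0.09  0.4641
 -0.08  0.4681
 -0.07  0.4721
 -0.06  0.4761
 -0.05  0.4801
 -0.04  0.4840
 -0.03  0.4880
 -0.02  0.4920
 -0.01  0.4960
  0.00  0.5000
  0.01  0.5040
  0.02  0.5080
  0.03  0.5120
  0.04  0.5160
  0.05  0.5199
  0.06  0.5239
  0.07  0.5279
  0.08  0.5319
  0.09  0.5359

σ√T = 0.46·√0.5 = 0.3253
d₁ = [ln(60/58) + (0.032 − 0.042 + 0.46²/2)·0.5] / 0.3253 = [0.0339 + 0.0479] / 0.3253 = 0.2515 which rounds to 0.25
d₂ = d₁ − σ√T = 0.2515 − 0.3253 = -0.0738 which rounds to -0.07
e^(−qT) = e^(−0.042·0.5) = 0.9792;  e^(−rT) = e^(−0.032·0.5) = 0.9841
P = 58·0.9841·N(0.07) − 60·0.9792·N(-0.25) = 58·0.9841·0.5279 − 60·0.9792·0.4013 = 30.1314 − 23.5772 = 6.5542

6.55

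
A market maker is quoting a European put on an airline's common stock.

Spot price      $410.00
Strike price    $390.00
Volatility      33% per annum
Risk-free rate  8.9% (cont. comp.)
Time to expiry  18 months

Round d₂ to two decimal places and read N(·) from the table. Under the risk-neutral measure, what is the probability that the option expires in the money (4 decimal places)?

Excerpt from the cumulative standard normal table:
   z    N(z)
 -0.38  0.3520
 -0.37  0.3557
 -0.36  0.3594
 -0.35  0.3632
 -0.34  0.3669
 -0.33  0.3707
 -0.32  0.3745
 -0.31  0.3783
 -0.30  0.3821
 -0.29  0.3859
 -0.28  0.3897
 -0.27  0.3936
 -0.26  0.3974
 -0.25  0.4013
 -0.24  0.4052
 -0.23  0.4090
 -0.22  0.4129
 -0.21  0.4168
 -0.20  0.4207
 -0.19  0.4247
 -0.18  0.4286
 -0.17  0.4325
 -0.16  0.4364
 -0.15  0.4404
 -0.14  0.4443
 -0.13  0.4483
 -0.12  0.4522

σ√T = 0.33 × 1.2247 = 0.4042
d₁ = [ln(410/390) + (0.089 + ½·0.33²)·1.5] / (σ√T) = (0.0500 + 0.2152) / 0.4042 = 0.6561 ⇒ 0.66
d₂ = 0.6561 − 0.4042 = 0.2520 ⇒ 0.25
Pr(exercise) under Q = N(−d₂) = N(-0.25) = 0.4013

0.4013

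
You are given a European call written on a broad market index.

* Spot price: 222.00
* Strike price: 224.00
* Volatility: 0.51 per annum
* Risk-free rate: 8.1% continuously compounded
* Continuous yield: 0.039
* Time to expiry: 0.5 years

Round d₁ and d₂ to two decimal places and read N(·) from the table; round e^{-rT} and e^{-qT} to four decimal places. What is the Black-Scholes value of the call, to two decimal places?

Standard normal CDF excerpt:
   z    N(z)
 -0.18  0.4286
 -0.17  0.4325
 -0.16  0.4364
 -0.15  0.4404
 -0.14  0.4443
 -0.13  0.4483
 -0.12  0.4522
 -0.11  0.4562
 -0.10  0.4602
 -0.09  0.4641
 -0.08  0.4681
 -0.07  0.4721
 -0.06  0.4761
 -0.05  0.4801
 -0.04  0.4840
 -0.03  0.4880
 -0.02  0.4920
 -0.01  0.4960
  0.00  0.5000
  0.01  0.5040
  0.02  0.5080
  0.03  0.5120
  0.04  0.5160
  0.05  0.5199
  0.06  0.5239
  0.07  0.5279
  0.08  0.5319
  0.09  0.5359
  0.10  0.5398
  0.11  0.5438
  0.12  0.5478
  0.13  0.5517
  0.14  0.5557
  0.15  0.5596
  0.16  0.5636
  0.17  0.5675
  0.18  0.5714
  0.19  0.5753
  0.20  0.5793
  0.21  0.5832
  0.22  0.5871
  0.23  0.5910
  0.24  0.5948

T = 0.5;  σ√T = 0.3606
d₁ = [ln(222/224) + (0.081 − 0.039 + 0.51²/2)·0.5] / 0.3606 = [-0.0090 + 0.0860] / 0.3606 = 0.2137 ⇒ 0.21
d₂ = d₁ − σ√T = 0.2137 − 0.3606 = -0.1469 ⇒ -0.15
e^(−qT) = e^(−0.039·0.5) = 0.9807;  e^(−rT) = e^(−0.081·0.5) = 0.9603
N(d₁) = N(0.21) = 0.5832;  N(d₂) = N(-0.15) = 0.4404
C = 222·0.9807·0.5832 − 224·0.9603·0.4404 = 126.9716 − 94.7332 = 32.2384

32.24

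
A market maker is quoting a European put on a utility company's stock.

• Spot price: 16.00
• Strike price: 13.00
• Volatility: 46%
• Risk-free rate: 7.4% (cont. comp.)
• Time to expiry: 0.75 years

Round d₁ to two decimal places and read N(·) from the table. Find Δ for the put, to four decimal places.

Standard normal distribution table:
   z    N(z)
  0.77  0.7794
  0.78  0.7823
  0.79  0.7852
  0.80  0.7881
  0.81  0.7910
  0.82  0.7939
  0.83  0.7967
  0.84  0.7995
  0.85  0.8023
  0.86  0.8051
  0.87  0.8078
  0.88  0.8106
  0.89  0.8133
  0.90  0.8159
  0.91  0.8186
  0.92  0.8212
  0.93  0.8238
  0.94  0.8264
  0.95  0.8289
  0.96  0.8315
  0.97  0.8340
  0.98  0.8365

-0.1949

σ√T = 0.46·√0.75 = 0.3984
d₁ = [ln(16/13) + (0.074 + ½·0.46²)·0.75] / (σ√T) = (0.2076 + 0.1349) / 0.3984 = 0.8597 ⇒ 0.86
N(d₁) = N(0.86) = 0.8051
Δ_put = N(d₁) − 1 = 0.8051 − 1 = -0.1949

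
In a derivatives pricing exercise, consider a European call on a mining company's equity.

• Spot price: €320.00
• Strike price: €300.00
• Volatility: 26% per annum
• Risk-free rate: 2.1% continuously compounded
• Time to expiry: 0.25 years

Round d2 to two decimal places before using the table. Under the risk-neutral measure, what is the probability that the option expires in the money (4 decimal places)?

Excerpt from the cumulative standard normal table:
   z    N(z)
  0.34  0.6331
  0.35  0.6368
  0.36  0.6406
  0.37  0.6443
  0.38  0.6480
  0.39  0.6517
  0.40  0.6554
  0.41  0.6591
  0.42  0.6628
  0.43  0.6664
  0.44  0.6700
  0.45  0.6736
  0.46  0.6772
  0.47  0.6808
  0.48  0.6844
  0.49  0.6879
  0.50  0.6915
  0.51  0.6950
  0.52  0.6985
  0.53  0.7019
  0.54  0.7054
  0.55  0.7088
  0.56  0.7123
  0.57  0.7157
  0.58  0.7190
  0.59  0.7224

σ√T = 0.26·√0.25 = 0.1300
ln(S/K) + (r + σ²/2)T = ln(320/300) + (0.021 + 0.26²/2)·0.25 = 0.0645 + 0.0137 = 0.0782
d₁ = 0.0782 / 0.1300 = 0.6018 which rounds to 0.60
d₂ = d₁ − σ√T = 0.6018 − 0.1300 = 0.4718 which rounds to 0.47
Pr(exercise) under Q = N(d₂) = 0.6808

0.6808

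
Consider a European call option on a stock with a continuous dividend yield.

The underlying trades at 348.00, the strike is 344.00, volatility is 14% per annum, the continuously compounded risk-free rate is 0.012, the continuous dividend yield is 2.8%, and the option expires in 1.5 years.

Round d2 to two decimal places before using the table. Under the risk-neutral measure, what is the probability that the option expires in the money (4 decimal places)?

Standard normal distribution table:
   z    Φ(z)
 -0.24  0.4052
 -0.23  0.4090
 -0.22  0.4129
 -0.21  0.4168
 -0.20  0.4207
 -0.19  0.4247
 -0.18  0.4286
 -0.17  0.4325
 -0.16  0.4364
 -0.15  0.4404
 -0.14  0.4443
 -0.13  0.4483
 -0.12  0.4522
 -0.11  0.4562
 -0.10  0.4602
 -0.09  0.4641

0.4364

T = 1.5;  σ√T = 0.1715
d₁ = [ln(348/344) + (0.012 − 0.028 + 0.14²/2)·1.5] / 0.1715 = [0.0116 − 0.0093] / 0.1715 = 0.0132 → 0.01
d₂ = d₁ − σ√T = 0.0132 − 0.1715 = -0.1583 → -0.16
Risk-neutral Pr[S_T > K] = N(d₂) = N(-0.16) = 0.4364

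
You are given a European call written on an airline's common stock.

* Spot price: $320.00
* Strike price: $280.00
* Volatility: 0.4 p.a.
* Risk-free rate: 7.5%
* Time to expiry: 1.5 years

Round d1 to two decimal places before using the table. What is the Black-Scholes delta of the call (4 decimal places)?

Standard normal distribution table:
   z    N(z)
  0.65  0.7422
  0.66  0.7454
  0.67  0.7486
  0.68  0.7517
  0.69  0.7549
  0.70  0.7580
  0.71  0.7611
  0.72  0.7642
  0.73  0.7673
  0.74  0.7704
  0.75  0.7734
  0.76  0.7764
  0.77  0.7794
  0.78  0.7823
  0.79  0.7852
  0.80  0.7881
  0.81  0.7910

T = 1.5;  σ√T = 0.4899
d₁ = [ln(320/280) + (0.075 + 0.4²/2)·1.5] / 0.4899 = [0.1335 + 0.2325] / 0.4899 = 0.7472 ≈ 0.75
N(d₁) = N(0.75) = 0.7734
Δ_call = N(d₁) = 0.7734

0.7734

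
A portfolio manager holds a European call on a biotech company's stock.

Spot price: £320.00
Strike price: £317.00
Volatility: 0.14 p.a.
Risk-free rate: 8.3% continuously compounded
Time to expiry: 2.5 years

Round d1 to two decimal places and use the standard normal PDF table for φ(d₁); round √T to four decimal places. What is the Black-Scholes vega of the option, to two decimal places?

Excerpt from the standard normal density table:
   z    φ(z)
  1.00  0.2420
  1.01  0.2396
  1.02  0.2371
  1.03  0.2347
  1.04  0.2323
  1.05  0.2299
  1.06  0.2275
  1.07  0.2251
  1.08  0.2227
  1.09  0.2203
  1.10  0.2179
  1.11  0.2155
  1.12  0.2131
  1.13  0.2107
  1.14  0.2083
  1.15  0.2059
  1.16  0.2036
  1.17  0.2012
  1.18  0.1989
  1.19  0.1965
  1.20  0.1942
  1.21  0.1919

111.46

T = 2.5;  σ√T = 0.2214
d₁ = [ln(320/317) + (0.083 + 0.14²/2)·2.5] / 0.2214 = [0.0094 + 0.2320] / 0.2214 = 1.0906 ≈ 1.09
√T = √2.5 = 1.5811
φ(d₁) = φ(1.09) = 0.2203
vega = S·φ(d₁)·√T = 320·0.2203·1.5811 = 111.4612
(Call and put vega coincide under Black-Scholes.)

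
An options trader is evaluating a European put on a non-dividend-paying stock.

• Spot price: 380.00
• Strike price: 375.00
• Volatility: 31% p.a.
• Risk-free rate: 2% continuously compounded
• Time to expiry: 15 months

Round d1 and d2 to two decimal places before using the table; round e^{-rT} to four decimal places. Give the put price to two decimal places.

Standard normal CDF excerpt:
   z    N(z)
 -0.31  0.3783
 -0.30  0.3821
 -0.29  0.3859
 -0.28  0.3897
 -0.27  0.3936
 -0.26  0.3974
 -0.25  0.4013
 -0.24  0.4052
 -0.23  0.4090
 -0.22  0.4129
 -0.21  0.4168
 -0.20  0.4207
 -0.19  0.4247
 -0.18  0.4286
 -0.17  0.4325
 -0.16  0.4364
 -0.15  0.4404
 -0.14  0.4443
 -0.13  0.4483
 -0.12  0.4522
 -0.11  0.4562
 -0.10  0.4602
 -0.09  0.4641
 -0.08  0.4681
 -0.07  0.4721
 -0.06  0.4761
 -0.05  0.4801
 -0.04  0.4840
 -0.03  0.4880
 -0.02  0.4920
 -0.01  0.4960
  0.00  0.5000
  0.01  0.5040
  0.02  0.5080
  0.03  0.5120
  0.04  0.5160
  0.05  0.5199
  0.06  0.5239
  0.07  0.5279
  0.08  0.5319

T = 1.25;  σ√T = 0.3466
d₁ = [ln(380/375) + (0.02 + 0.31²/2)·1.25] / 0.3466 = [0.0132 + 0.0851] / 0.3466 = 0.2836 ≈ 0.28
d₂ = d₁ − σ√T = 0.2836 − 0.3466 = -0.0629 ≈ -0.06
exp(−rT) = exp(−0.02·1.25) = 0.9753
P = 375·0.9753·N(0.06) − 380·N(-0.28) = 375·0.9753·0.5239 − 380·0.3897 = 191.6099 − 148.0860 = 43.5239

43.52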